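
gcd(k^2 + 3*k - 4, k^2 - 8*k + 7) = k - 1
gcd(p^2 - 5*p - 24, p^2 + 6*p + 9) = p + 3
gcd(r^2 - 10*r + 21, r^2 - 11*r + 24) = r - 3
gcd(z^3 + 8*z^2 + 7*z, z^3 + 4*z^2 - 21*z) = z^2 + 7*z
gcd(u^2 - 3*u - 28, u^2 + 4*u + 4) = 1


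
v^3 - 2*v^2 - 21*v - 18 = (v - 6)*(v + 1)*(v + 3)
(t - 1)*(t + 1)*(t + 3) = t^3 + 3*t^2 - t - 3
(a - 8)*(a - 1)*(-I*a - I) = -I*a^3 + 8*I*a^2 + I*a - 8*I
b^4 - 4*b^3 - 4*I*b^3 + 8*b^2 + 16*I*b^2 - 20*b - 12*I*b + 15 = (b - 3)*(b - 1)*(b - 5*I)*(b + I)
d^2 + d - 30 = (d - 5)*(d + 6)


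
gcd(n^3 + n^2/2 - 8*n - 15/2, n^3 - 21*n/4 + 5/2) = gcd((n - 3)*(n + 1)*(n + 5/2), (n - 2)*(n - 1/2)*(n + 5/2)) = n + 5/2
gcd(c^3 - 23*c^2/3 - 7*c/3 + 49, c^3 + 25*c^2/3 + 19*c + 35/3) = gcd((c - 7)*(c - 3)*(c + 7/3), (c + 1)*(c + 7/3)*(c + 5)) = c + 7/3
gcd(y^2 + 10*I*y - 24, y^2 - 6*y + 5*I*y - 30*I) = 1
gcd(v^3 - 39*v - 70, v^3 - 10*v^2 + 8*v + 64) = v + 2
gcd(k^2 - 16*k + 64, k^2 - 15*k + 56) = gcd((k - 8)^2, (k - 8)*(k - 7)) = k - 8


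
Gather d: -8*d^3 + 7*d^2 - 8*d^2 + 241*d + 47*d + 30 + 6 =-8*d^3 - d^2 + 288*d + 36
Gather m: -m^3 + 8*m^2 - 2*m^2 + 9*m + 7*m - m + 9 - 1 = -m^3 + 6*m^2 + 15*m + 8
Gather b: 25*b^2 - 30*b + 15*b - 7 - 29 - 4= 25*b^2 - 15*b - 40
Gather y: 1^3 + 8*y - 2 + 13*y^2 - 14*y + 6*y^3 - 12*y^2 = 6*y^3 + y^2 - 6*y - 1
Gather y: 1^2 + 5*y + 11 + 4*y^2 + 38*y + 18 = 4*y^2 + 43*y + 30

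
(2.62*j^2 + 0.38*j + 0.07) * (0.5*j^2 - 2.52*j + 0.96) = 1.31*j^4 - 6.4124*j^3 + 1.5926*j^2 + 0.1884*j + 0.0672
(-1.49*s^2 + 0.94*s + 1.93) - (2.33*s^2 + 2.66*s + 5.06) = -3.82*s^2 - 1.72*s - 3.13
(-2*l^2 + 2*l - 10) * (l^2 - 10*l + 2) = -2*l^4 + 22*l^3 - 34*l^2 + 104*l - 20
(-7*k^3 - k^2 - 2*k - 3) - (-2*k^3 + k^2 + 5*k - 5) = -5*k^3 - 2*k^2 - 7*k + 2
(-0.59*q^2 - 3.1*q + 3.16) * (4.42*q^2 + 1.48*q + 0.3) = -2.6078*q^4 - 14.5752*q^3 + 9.2022*q^2 + 3.7468*q + 0.948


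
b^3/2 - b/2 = b*(b/2 + 1/2)*(b - 1)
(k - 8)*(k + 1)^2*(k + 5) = k^4 - k^3 - 45*k^2 - 83*k - 40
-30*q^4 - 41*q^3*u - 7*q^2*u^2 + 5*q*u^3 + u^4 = (-3*q + u)*(q + u)*(2*q + u)*(5*q + u)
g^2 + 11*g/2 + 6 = (g + 3/2)*(g + 4)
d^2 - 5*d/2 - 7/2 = (d - 7/2)*(d + 1)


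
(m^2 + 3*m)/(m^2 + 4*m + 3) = m/(m + 1)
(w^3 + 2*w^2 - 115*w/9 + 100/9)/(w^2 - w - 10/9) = (3*w^2 + 11*w - 20)/(3*w + 2)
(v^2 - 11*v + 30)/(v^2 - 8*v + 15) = (v - 6)/(v - 3)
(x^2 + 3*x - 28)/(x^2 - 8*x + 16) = (x + 7)/(x - 4)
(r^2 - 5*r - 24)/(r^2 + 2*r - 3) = (r - 8)/(r - 1)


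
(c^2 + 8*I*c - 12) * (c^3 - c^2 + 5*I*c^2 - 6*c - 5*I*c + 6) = c^5 - c^4 + 13*I*c^4 - 58*c^3 - 13*I*c^3 + 58*c^2 - 108*I*c^2 + 72*c + 108*I*c - 72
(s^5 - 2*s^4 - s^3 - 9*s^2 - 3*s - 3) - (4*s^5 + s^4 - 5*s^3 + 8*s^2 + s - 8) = -3*s^5 - 3*s^4 + 4*s^3 - 17*s^2 - 4*s + 5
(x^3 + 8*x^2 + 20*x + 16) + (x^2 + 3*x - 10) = x^3 + 9*x^2 + 23*x + 6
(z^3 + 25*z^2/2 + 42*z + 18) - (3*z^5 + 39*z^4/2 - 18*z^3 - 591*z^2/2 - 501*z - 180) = -3*z^5 - 39*z^4/2 + 19*z^3 + 308*z^2 + 543*z + 198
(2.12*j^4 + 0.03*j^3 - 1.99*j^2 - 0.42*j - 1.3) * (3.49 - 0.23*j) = -0.4876*j^5 + 7.3919*j^4 + 0.5624*j^3 - 6.8485*j^2 - 1.1668*j - 4.537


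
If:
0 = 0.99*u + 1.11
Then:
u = -1.12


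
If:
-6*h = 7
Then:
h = -7/6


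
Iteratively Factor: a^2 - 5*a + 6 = (a - 3)*(a - 2)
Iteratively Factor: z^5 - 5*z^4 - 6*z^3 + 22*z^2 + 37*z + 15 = (z - 3)*(z^4 - 2*z^3 - 12*z^2 - 14*z - 5) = (z - 3)*(z + 1)*(z^3 - 3*z^2 - 9*z - 5) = (z - 3)*(z + 1)^2*(z^2 - 4*z - 5) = (z - 5)*(z - 3)*(z + 1)^2*(z + 1)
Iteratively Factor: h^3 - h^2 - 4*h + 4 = (h - 2)*(h^2 + h - 2) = (h - 2)*(h + 2)*(h - 1)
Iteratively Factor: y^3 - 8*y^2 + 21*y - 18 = (y - 2)*(y^2 - 6*y + 9) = (y - 3)*(y - 2)*(y - 3)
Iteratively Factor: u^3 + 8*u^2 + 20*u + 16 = (u + 4)*(u^2 + 4*u + 4) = (u + 2)*(u + 4)*(u + 2)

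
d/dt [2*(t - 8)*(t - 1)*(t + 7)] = 6*t^2 - 8*t - 110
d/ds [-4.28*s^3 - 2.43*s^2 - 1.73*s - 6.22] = -12.84*s^2 - 4.86*s - 1.73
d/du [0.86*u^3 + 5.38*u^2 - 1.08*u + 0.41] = 2.58*u^2 + 10.76*u - 1.08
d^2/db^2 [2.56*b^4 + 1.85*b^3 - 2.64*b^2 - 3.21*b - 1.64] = 30.72*b^2 + 11.1*b - 5.28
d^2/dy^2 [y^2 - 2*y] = 2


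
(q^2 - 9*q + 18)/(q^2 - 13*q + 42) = (q - 3)/(q - 7)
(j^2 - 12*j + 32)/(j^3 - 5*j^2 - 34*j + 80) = (j - 4)/(j^2 + 3*j - 10)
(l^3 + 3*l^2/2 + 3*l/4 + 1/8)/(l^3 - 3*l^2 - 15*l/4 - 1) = (l + 1/2)/(l - 4)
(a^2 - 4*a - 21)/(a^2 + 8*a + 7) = (a^2 - 4*a - 21)/(a^2 + 8*a + 7)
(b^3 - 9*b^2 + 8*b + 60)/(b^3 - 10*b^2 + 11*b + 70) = (b - 6)/(b - 7)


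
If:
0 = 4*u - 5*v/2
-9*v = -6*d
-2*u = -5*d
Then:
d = 0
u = 0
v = 0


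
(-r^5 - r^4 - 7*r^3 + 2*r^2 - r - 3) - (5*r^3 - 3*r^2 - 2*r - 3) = -r^5 - r^4 - 12*r^3 + 5*r^2 + r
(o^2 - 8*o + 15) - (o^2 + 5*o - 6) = 21 - 13*o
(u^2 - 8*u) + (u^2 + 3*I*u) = 2*u^2 - 8*u + 3*I*u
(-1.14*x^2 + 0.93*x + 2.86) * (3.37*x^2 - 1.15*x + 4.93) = -3.8418*x^4 + 4.4451*x^3 + 2.9485*x^2 + 1.2959*x + 14.0998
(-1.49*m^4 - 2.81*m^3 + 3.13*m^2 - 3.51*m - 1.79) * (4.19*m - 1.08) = -6.2431*m^5 - 10.1647*m^4 + 16.1495*m^3 - 18.0873*m^2 - 3.7093*m + 1.9332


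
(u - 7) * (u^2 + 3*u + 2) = u^3 - 4*u^2 - 19*u - 14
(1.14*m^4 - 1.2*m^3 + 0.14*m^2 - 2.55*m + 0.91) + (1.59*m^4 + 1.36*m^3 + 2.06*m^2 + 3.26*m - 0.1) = 2.73*m^4 + 0.16*m^3 + 2.2*m^2 + 0.71*m + 0.81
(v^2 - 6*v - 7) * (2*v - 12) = 2*v^3 - 24*v^2 + 58*v + 84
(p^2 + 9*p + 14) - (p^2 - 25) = 9*p + 39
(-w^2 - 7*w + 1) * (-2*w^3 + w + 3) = 2*w^5 + 14*w^4 - 3*w^3 - 10*w^2 - 20*w + 3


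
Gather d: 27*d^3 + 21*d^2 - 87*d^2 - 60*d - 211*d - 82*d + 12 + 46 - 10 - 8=27*d^3 - 66*d^2 - 353*d + 40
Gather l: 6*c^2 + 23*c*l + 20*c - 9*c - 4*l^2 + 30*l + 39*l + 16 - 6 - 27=6*c^2 + 11*c - 4*l^2 + l*(23*c + 69) - 17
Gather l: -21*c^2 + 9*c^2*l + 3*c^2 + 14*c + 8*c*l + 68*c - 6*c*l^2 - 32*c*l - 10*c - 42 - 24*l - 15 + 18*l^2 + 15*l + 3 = -18*c^2 + 72*c + l^2*(18 - 6*c) + l*(9*c^2 - 24*c - 9) - 54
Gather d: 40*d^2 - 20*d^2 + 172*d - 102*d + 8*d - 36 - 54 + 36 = 20*d^2 + 78*d - 54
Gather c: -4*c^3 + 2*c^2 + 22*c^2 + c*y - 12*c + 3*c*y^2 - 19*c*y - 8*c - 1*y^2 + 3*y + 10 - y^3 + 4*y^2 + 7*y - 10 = -4*c^3 + 24*c^2 + c*(3*y^2 - 18*y - 20) - y^3 + 3*y^2 + 10*y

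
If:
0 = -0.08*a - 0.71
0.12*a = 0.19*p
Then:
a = -8.88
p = -5.61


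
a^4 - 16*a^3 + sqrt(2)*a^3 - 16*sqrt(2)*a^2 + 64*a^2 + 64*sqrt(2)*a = a*(a - 8)^2*(a + sqrt(2))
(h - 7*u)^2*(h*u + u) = h^3*u - 14*h^2*u^2 + h^2*u + 49*h*u^3 - 14*h*u^2 + 49*u^3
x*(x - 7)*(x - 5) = x^3 - 12*x^2 + 35*x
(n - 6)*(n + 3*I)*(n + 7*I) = n^3 - 6*n^2 + 10*I*n^2 - 21*n - 60*I*n + 126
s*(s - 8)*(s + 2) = s^3 - 6*s^2 - 16*s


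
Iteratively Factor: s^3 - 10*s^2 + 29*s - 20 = (s - 5)*(s^2 - 5*s + 4) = (s - 5)*(s - 1)*(s - 4)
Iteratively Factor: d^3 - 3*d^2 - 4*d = (d - 4)*(d^2 + d) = d*(d - 4)*(d + 1)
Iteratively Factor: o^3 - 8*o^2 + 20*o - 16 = (o - 2)*(o^2 - 6*o + 8) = (o - 4)*(o - 2)*(o - 2)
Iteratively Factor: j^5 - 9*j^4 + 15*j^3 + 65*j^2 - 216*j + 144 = (j - 4)*(j^4 - 5*j^3 - 5*j^2 + 45*j - 36) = (j - 4)*(j - 3)*(j^3 - 2*j^2 - 11*j + 12) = (j - 4)*(j - 3)*(j - 1)*(j^2 - j - 12) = (j - 4)^2*(j - 3)*(j - 1)*(j + 3)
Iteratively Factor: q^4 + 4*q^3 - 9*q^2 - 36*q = (q - 3)*(q^3 + 7*q^2 + 12*q) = q*(q - 3)*(q^2 + 7*q + 12) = q*(q - 3)*(q + 4)*(q + 3)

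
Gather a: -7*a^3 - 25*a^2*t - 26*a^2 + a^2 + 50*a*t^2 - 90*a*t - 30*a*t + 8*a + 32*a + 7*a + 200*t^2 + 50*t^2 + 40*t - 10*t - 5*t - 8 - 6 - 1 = -7*a^3 + a^2*(-25*t - 25) + a*(50*t^2 - 120*t + 47) + 250*t^2 + 25*t - 15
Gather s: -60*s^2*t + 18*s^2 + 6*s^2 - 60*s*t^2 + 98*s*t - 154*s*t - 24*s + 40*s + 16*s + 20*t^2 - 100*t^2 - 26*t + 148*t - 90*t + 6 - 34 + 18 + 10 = s^2*(24 - 60*t) + s*(-60*t^2 - 56*t + 32) - 80*t^2 + 32*t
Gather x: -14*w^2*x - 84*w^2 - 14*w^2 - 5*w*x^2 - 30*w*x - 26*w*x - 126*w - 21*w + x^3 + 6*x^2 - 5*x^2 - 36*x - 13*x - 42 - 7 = -98*w^2 - 147*w + x^3 + x^2*(1 - 5*w) + x*(-14*w^2 - 56*w - 49) - 49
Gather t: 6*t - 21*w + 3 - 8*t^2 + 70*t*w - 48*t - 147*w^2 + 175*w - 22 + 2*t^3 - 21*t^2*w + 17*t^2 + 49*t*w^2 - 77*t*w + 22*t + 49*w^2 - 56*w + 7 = 2*t^3 + t^2*(9 - 21*w) + t*(49*w^2 - 7*w - 20) - 98*w^2 + 98*w - 12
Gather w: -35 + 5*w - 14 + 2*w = 7*w - 49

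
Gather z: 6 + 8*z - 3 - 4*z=4*z + 3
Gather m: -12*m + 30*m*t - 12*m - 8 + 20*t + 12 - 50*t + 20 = m*(30*t - 24) - 30*t + 24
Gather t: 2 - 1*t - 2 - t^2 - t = -t^2 - 2*t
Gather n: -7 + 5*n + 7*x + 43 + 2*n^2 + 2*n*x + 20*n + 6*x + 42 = 2*n^2 + n*(2*x + 25) + 13*x + 78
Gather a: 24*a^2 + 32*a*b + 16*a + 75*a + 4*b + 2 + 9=24*a^2 + a*(32*b + 91) + 4*b + 11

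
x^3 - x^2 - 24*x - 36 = (x - 6)*(x + 2)*(x + 3)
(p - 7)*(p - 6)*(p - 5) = p^3 - 18*p^2 + 107*p - 210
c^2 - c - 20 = (c - 5)*(c + 4)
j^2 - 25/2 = (j - 5*sqrt(2)/2)*(j + 5*sqrt(2)/2)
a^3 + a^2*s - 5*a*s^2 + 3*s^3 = (a - s)^2*(a + 3*s)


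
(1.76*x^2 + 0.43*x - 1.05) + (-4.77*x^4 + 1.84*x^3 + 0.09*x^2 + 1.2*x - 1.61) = -4.77*x^4 + 1.84*x^3 + 1.85*x^2 + 1.63*x - 2.66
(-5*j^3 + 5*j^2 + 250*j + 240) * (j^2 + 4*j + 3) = -5*j^5 - 15*j^4 + 255*j^3 + 1255*j^2 + 1710*j + 720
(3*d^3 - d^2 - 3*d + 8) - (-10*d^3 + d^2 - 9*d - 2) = 13*d^3 - 2*d^2 + 6*d + 10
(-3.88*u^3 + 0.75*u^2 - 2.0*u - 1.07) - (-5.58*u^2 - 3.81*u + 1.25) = -3.88*u^3 + 6.33*u^2 + 1.81*u - 2.32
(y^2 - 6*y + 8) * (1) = y^2 - 6*y + 8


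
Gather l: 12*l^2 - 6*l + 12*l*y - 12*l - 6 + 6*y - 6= 12*l^2 + l*(12*y - 18) + 6*y - 12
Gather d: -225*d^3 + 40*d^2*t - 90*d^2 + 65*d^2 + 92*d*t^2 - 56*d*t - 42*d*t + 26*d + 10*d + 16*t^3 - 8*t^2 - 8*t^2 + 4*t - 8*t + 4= -225*d^3 + d^2*(40*t - 25) + d*(92*t^2 - 98*t + 36) + 16*t^3 - 16*t^2 - 4*t + 4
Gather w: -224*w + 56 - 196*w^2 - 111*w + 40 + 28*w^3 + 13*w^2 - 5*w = 28*w^3 - 183*w^2 - 340*w + 96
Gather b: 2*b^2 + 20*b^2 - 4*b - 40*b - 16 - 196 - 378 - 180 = 22*b^2 - 44*b - 770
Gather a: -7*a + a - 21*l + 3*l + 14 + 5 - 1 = -6*a - 18*l + 18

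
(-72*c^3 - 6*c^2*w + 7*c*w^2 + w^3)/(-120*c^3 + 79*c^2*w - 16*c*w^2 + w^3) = (24*c^2 + 10*c*w + w^2)/(40*c^2 - 13*c*w + w^2)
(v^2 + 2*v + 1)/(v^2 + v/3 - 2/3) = 3*(v + 1)/(3*v - 2)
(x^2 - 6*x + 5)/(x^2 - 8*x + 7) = (x - 5)/(x - 7)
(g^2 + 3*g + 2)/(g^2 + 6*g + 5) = (g + 2)/(g + 5)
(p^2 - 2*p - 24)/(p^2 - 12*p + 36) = (p + 4)/(p - 6)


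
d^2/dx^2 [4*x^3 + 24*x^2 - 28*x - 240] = 24*x + 48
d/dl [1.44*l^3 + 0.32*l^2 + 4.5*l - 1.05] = 4.32*l^2 + 0.64*l + 4.5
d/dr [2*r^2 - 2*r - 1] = 4*r - 2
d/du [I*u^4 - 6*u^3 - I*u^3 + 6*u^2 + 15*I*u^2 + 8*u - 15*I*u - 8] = 4*I*u^3 + u^2*(-18 - 3*I) + u*(12 + 30*I) + 8 - 15*I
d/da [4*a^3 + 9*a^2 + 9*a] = 12*a^2 + 18*a + 9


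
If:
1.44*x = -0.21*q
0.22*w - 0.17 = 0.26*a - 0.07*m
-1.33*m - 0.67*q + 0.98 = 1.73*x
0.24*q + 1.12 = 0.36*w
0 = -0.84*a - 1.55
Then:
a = -1.85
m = 3.37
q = -8.39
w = -2.48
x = 1.22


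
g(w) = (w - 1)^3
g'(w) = 3*(w - 1)^2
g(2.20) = 1.73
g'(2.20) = 4.32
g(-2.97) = -62.57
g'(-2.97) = 47.28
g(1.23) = 0.01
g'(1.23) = 0.16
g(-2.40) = -39.30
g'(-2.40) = 34.68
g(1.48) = 0.11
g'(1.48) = 0.69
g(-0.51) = -3.44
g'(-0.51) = 6.84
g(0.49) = -0.13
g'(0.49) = 0.78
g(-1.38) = -13.48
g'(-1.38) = 16.99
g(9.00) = 512.00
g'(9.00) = 192.00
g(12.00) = 1331.00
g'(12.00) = 363.00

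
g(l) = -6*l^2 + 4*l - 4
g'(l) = 4 - 12*l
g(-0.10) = -4.46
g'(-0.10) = 5.20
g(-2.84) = -63.75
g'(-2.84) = 38.08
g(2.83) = -40.73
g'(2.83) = -29.96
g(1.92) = -18.44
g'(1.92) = -19.04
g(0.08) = -3.72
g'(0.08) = 3.04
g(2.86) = -41.64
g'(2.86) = -30.32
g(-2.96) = -68.41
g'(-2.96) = 39.52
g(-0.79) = -10.90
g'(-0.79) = 13.48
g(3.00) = -46.00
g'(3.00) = -32.00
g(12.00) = -820.00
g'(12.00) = -140.00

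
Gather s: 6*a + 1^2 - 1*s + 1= 6*a - s + 2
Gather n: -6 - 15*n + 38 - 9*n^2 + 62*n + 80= -9*n^2 + 47*n + 112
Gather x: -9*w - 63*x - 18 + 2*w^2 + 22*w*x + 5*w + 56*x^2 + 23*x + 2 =2*w^2 - 4*w + 56*x^2 + x*(22*w - 40) - 16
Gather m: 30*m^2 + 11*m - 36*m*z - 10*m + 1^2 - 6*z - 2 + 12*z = 30*m^2 + m*(1 - 36*z) + 6*z - 1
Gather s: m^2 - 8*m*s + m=m^2 - 8*m*s + m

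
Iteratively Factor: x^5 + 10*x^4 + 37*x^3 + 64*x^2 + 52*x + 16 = (x + 2)*(x^4 + 8*x^3 + 21*x^2 + 22*x + 8) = (x + 1)*(x + 2)*(x^3 + 7*x^2 + 14*x + 8) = (x + 1)*(x + 2)*(x + 4)*(x^2 + 3*x + 2) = (x + 1)^2*(x + 2)*(x + 4)*(x + 2)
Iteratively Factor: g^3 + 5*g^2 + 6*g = (g + 2)*(g^2 + 3*g) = (g + 2)*(g + 3)*(g)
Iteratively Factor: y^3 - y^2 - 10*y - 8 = (y + 2)*(y^2 - 3*y - 4) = (y + 1)*(y + 2)*(y - 4)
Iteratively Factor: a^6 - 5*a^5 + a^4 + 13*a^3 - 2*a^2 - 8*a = (a + 1)*(a^5 - 6*a^4 + 7*a^3 + 6*a^2 - 8*a) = a*(a + 1)*(a^4 - 6*a^3 + 7*a^2 + 6*a - 8) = a*(a - 1)*(a + 1)*(a^3 - 5*a^2 + 2*a + 8) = a*(a - 2)*(a - 1)*(a + 1)*(a^2 - 3*a - 4) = a*(a - 4)*(a - 2)*(a - 1)*(a + 1)*(a + 1)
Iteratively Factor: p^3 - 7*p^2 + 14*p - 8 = (p - 2)*(p^2 - 5*p + 4) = (p - 2)*(p - 1)*(p - 4)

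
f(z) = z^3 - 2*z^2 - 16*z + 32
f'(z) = 3*z^2 - 4*z - 16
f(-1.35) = 47.49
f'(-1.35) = -5.13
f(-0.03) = 32.48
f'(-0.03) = -15.88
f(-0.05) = 32.79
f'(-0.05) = -15.79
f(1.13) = 12.81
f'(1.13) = -16.69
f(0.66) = 20.86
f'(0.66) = -17.33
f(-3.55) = 18.86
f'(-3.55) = 36.01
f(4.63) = 14.30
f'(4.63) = 29.79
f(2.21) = -2.33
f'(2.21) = -10.19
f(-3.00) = 35.00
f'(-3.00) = 23.00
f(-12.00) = -1792.00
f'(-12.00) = 464.00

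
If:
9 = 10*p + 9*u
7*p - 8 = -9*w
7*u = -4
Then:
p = 99/70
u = -4/7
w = -19/90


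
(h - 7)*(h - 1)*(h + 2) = h^3 - 6*h^2 - 9*h + 14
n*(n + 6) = n^2 + 6*n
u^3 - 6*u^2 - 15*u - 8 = (u - 8)*(u + 1)^2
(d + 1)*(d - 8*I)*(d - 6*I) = d^3 + d^2 - 14*I*d^2 - 48*d - 14*I*d - 48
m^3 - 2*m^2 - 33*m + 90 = (m - 5)*(m - 3)*(m + 6)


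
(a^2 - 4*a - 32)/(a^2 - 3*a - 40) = (a + 4)/(a + 5)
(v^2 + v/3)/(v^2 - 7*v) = (v + 1/3)/(v - 7)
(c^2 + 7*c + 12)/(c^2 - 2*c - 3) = (c^2 + 7*c + 12)/(c^2 - 2*c - 3)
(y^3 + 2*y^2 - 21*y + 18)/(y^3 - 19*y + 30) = (y^2 + 5*y - 6)/(y^2 + 3*y - 10)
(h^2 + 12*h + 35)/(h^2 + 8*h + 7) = (h + 5)/(h + 1)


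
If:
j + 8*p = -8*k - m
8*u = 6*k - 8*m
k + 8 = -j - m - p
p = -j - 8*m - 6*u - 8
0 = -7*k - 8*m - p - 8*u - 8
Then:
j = -248/21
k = -16/21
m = 8/3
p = 40/21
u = -68/21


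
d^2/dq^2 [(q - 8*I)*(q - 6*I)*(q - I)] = 6*q - 30*I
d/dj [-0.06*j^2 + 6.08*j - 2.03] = 6.08 - 0.12*j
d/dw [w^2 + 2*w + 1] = 2*w + 2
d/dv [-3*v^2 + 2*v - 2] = 2 - 6*v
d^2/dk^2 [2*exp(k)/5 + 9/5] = 2*exp(k)/5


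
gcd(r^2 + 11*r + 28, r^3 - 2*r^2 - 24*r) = r + 4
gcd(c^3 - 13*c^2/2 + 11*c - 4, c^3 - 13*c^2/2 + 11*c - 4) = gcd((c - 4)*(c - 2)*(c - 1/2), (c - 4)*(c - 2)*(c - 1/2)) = c^3 - 13*c^2/2 + 11*c - 4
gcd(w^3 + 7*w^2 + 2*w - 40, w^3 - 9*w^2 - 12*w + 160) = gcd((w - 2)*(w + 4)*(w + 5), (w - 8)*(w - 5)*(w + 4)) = w + 4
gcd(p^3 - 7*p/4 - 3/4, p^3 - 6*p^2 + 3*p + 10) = p + 1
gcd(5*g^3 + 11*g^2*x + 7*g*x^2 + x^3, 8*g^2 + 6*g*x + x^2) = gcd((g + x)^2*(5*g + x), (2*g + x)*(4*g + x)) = 1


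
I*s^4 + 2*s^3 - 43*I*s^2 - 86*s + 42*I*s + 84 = (s - 6)*(s + 7)*(s - 2*I)*(I*s - I)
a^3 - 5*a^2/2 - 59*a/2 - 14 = (a - 7)*(a + 1/2)*(a + 4)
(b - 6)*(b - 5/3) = b^2 - 23*b/3 + 10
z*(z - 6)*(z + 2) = z^3 - 4*z^2 - 12*z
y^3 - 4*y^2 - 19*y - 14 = (y - 7)*(y + 1)*(y + 2)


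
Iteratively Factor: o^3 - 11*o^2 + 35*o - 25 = (o - 5)*(o^2 - 6*o + 5) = (o - 5)*(o - 1)*(o - 5)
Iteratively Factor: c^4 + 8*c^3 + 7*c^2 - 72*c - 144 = (c + 3)*(c^3 + 5*c^2 - 8*c - 48) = (c - 3)*(c + 3)*(c^2 + 8*c + 16) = (c - 3)*(c + 3)*(c + 4)*(c + 4)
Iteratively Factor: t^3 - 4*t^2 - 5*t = (t - 5)*(t^2 + t) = (t - 5)*(t + 1)*(t)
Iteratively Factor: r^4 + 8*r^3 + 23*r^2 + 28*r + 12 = (r + 1)*(r^3 + 7*r^2 + 16*r + 12) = (r + 1)*(r + 2)*(r^2 + 5*r + 6) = (r + 1)*(r + 2)^2*(r + 3)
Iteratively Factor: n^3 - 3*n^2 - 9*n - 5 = (n - 5)*(n^2 + 2*n + 1) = (n - 5)*(n + 1)*(n + 1)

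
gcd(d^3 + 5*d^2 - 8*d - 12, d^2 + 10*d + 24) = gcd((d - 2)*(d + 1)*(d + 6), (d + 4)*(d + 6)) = d + 6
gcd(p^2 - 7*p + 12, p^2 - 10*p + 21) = p - 3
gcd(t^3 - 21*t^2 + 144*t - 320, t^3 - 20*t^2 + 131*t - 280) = t^2 - 13*t + 40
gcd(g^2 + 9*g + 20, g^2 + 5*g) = g + 5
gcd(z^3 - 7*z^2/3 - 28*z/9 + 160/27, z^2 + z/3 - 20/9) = z^2 + z/3 - 20/9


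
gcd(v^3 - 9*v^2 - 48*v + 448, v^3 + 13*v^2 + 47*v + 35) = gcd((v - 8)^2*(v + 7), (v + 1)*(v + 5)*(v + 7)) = v + 7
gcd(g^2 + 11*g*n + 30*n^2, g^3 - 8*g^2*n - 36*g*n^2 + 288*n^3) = g + 6*n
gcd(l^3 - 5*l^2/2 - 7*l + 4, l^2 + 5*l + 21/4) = 1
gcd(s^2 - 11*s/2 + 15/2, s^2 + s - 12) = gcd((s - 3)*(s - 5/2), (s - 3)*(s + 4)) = s - 3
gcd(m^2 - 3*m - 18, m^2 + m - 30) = 1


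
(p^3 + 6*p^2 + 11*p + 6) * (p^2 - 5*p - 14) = p^5 + p^4 - 33*p^3 - 133*p^2 - 184*p - 84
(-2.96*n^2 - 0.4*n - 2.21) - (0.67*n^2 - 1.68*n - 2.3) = -3.63*n^2 + 1.28*n + 0.0899999999999999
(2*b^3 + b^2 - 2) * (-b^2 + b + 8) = -2*b^5 + b^4 + 17*b^3 + 10*b^2 - 2*b - 16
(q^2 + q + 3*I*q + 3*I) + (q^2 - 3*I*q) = 2*q^2 + q + 3*I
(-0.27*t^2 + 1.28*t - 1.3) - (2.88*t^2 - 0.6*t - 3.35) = -3.15*t^2 + 1.88*t + 2.05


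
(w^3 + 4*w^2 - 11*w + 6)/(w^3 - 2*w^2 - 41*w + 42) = (w - 1)/(w - 7)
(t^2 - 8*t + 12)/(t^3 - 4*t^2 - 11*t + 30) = (t - 6)/(t^2 - 2*t - 15)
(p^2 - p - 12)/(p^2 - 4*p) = (p + 3)/p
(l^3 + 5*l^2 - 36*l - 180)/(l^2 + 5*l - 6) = (l^2 - l - 30)/(l - 1)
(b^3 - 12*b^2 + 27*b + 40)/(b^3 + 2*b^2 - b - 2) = (b^2 - 13*b + 40)/(b^2 + b - 2)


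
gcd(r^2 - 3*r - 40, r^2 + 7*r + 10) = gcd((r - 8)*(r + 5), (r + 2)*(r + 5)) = r + 5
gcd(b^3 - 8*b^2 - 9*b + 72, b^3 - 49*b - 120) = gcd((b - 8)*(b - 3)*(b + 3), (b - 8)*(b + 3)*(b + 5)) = b^2 - 5*b - 24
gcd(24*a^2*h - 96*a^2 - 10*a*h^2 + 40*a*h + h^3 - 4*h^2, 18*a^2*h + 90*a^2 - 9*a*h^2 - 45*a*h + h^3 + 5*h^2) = 6*a - h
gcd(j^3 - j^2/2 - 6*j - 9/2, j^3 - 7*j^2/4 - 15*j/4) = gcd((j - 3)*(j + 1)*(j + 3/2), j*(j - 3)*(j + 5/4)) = j - 3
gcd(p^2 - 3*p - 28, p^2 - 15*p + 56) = p - 7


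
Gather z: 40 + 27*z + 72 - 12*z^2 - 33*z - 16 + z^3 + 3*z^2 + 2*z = z^3 - 9*z^2 - 4*z + 96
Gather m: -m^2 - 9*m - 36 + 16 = -m^2 - 9*m - 20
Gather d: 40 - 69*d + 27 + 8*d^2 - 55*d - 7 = 8*d^2 - 124*d + 60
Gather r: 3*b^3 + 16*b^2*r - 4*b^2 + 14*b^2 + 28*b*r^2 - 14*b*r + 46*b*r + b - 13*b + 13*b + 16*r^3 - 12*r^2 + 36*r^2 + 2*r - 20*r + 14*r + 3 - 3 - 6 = 3*b^3 + 10*b^2 + b + 16*r^3 + r^2*(28*b + 24) + r*(16*b^2 + 32*b - 4) - 6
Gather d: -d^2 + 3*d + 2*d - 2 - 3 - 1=-d^2 + 5*d - 6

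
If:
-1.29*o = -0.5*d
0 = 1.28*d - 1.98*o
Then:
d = 0.00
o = 0.00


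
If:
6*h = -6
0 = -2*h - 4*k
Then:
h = -1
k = 1/2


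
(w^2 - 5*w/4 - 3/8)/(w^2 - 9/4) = (4*w + 1)/(2*(2*w + 3))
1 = 1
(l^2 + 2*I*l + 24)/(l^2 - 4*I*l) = (l + 6*I)/l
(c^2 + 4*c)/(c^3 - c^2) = (c + 4)/(c*(c - 1))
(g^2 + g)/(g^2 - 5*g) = (g + 1)/(g - 5)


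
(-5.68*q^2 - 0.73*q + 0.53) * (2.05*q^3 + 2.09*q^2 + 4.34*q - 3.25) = -11.644*q^5 - 13.3677*q^4 - 25.0904*q^3 + 16.3995*q^2 + 4.6727*q - 1.7225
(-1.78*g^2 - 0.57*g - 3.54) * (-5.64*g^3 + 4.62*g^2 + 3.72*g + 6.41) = 10.0392*g^5 - 5.0088*g^4 + 10.7106*g^3 - 29.885*g^2 - 16.8225*g - 22.6914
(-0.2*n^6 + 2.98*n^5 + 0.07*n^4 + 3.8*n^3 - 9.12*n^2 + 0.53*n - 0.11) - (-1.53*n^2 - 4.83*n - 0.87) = -0.2*n^6 + 2.98*n^5 + 0.07*n^4 + 3.8*n^3 - 7.59*n^2 + 5.36*n + 0.76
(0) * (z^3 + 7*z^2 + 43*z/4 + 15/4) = 0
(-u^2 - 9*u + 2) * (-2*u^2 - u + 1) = 2*u^4 + 19*u^3 + 4*u^2 - 11*u + 2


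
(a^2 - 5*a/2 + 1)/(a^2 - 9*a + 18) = (a^2 - 5*a/2 + 1)/(a^2 - 9*a + 18)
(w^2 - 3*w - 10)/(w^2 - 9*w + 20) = (w + 2)/(w - 4)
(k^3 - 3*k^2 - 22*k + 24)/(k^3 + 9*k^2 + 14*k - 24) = (k - 6)/(k + 6)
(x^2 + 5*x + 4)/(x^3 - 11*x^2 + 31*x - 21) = (x^2 + 5*x + 4)/(x^3 - 11*x^2 + 31*x - 21)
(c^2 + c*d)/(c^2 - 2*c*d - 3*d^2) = c/(c - 3*d)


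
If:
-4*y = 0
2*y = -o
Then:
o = 0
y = 0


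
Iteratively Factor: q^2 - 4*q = (q - 4)*(q)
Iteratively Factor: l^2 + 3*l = (l + 3)*(l)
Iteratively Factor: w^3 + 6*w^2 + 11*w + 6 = (w + 3)*(w^2 + 3*w + 2) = (w + 1)*(w + 3)*(w + 2)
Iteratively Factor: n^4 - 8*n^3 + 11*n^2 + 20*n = (n + 1)*(n^3 - 9*n^2 + 20*n) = (n - 5)*(n + 1)*(n^2 - 4*n) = n*(n - 5)*(n + 1)*(n - 4)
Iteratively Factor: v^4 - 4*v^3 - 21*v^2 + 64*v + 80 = (v + 4)*(v^3 - 8*v^2 + 11*v + 20) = (v - 5)*(v + 4)*(v^2 - 3*v - 4) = (v - 5)*(v - 4)*(v + 4)*(v + 1)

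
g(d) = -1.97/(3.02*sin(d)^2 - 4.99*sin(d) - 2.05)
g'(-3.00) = 6.89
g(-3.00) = 1.53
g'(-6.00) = -0.61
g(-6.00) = 0.61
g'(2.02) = -0.02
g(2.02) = 0.48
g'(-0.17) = -9.32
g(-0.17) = 1.76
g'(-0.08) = -4.04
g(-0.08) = 1.21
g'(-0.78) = -1.48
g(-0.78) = -0.67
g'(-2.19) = 0.70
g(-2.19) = -0.49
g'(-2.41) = 1.91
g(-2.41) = -0.75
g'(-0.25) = -31.12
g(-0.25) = 3.12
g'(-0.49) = -14.55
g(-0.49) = -2.04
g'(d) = -1.97*(-6.04*sin(d)*cos(d) + 4.99*cos(d))/(3.02*sin(d)^2 - 4.99*sin(d) - 2.05)^2 = (11.8988*sin(d) - 9.8303)*cos(d)/(-3.02*sin(d)^2 + 4.99*sin(d) + 2.05)^2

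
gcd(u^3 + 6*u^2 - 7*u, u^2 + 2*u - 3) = u - 1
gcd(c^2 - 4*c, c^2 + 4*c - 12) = 1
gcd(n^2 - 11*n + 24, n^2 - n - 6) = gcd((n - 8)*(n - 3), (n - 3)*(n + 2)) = n - 3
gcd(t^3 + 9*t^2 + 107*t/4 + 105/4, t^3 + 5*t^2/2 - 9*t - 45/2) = t^2 + 11*t/2 + 15/2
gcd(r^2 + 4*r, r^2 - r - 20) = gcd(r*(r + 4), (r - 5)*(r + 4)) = r + 4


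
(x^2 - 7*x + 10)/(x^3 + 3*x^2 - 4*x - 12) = (x - 5)/(x^2 + 5*x + 6)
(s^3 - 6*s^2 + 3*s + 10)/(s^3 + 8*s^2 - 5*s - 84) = (s^3 - 6*s^2 + 3*s + 10)/(s^3 + 8*s^2 - 5*s - 84)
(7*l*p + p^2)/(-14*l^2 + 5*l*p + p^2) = p/(-2*l + p)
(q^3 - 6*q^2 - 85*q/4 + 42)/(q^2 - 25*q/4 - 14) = (4*q^2 + 8*q - 21)/(4*q + 7)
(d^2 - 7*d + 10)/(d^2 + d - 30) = (d - 2)/(d + 6)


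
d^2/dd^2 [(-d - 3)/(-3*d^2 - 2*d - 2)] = 2*(4*(d + 3)*(3*d + 1)^2 - (9*d + 11)*(3*d^2 + 2*d + 2))/(3*d^2 + 2*d + 2)^3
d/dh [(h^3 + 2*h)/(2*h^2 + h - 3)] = (-h*(4*h + 1)*(h^2 + 2) + (3*h^2 + 2)*(2*h^2 + h - 3))/(2*h^2 + h - 3)^2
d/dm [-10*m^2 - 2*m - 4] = -20*m - 2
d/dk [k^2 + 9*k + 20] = 2*k + 9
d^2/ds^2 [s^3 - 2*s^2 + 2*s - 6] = 6*s - 4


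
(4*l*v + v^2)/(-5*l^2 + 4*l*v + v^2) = v*(4*l + v)/(-5*l^2 + 4*l*v + v^2)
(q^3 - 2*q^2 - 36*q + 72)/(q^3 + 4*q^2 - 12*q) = (q - 6)/q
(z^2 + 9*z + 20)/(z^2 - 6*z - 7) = (z^2 + 9*z + 20)/(z^2 - 6*z - 7)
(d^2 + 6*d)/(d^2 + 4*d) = (d + 6)/(d + 4)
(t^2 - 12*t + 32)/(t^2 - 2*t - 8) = (t - 8)/(t + 2)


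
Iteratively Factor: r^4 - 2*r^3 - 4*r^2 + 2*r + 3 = (r - 1)*(r^3 - r^2 - 5*r - 3) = (r - 1)*(r + 1)*(r^2 - 2*r - 3) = (r - 3)*(r - 1)*(r + 1)*(r + 1)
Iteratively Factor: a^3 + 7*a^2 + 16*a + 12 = (a + 2)*(a^2 + 5*a + 6) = (a + 2)^2*(a + 3)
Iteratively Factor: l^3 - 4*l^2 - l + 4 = (l - 1)*(l^2 - 3*l - 4) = (l - 1)*(l + 1)*(l - 4)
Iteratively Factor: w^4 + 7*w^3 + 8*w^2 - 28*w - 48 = (w + 3)*(w^3 + 4*w^2 - 4*w - 16) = (w + 2)*(w + 3)*(w^2 + 2*w - 8) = (w + 2)*(w + 3)*(w + 4)*(w - 2)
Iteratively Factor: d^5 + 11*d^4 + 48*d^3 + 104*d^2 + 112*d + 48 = (d + 2)*(d^4 + 9*d^3 + 30*d^2 + 44*d + 24) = (d + 2)^2*(d^3 + 7*d^2 + 16*d + 12) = (d + 2)^3*(d^2 + 5*d + 6) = (d + 2)^3*(d + 3)*(d + 2)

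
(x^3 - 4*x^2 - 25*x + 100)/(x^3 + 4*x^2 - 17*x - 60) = (x - 5)/(x + 3)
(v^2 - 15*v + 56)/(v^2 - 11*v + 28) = (v - 8)/(v - 4)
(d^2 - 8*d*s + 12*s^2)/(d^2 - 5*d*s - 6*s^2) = (d - 2*s)/(d + s)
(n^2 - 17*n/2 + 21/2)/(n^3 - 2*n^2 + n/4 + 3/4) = 2*(n - 7)/(2*n^2 - n - 1)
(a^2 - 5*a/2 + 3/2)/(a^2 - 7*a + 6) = (a - 3/2)/(a - 6)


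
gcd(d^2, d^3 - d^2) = d^2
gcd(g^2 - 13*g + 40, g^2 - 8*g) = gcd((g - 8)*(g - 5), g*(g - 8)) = g - 8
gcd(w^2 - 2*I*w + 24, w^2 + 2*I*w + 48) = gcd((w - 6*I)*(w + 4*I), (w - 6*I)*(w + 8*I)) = w - 6*I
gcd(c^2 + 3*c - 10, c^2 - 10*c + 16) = c - 2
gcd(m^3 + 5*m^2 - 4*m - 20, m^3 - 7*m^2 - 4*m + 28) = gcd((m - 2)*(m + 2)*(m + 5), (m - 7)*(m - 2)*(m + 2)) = m^2 - 4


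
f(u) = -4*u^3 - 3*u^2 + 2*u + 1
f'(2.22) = -70.46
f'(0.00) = 2.00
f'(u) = -12*u^2 - 6*u + 2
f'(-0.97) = -3.47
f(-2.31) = 29.68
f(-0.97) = -0.11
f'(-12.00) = -1654.00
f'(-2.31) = -48.17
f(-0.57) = -0.37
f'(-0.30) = 2.72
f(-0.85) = -0.41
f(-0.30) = 0.24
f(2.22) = -53.11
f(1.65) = -21.84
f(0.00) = 1.00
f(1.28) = -9.74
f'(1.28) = -25.34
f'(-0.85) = -1.57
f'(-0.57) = 1.52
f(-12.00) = 6457.00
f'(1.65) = -40.57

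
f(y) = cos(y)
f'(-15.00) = 0.65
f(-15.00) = -0.76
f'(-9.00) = 0.41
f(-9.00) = -0.91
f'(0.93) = -0.80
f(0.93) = 0.60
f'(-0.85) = 0.75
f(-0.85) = 0.66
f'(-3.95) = -0.72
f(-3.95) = -0.69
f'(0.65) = -0.61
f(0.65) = 0.80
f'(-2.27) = 0.77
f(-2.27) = -0.64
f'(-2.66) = 0.46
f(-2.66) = -0.89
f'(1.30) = -0.96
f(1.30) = 0.27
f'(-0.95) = 0.81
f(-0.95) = 0.58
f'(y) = -sin(y)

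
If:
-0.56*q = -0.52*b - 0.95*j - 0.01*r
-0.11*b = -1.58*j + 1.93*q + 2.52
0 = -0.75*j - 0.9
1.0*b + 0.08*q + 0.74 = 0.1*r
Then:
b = -0.30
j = -1.20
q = -2.27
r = 2.56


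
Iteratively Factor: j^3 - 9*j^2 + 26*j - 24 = (j - 4)*(j^2 - 5*j + 6) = (j - 4)*(j - 3)*(j - 2)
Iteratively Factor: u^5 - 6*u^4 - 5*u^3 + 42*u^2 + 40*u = (u)*(u^4 - 6*u^3 - 5*u^2 + 42*u + 40) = u*(u - 4)*(u^3 - 2*u^2 - 13*u - 10) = u*(u - 4)*(u + 1)*(u^2 - 3*u - 10) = u*(u - 4)*(u + 1)*(u + 2)*(u - 5)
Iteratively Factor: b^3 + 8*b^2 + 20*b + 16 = (b + 4)*(b^2 + 4*b + 4) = (b + 2)*(b + 4)*(b + 2)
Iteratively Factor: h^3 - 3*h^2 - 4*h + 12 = (h - 2)*(h^2 - h - 6) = (h - 2)*(h + 2)*(h - 3)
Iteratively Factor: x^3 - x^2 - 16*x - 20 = (x + 2)*(x^2 - 3*x - 10) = (x + 2)^2*(x - 5)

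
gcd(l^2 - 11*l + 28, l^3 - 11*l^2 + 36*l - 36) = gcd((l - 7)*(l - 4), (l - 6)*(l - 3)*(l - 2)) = 1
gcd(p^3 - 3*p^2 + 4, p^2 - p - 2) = p^2 - p - 2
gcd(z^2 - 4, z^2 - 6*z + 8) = z - 2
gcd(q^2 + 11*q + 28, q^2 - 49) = q + 7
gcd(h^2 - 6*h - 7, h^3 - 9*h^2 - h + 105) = h - 7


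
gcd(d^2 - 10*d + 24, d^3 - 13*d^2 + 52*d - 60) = d - 6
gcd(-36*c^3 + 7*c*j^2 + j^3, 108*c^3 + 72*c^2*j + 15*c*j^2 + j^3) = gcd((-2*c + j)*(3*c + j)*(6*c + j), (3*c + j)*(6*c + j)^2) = 18*c^2 + 9*c*j + j^2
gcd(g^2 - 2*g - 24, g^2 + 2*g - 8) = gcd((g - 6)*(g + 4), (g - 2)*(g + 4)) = g + 4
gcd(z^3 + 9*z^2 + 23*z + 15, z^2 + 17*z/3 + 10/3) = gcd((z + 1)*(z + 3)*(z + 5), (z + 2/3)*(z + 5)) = z + 5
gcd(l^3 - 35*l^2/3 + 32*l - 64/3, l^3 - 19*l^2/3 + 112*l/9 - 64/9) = l^2 - 11*l/3 + 8/3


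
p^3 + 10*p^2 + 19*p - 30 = (p - 1)*(p + 5)*(p + 6)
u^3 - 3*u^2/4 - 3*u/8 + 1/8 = (u - 1)*(u - 1/4)*(u + 1/2)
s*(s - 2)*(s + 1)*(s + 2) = s^4 + s^3 - 4*s^2 - 4*s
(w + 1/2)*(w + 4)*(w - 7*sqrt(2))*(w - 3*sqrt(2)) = w^4 - 10*sqrt(2)*w^3 + 9*w^3/2 - 45*sqrt(2)*w^2 + 44*w^2 - 20*sqrt(2)*w + 189*w + 84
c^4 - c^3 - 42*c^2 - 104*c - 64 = (c - 8)*(c + 1)*(c + 2)*(c + 4)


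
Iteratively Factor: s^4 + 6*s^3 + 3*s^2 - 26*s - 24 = (s + 4)*(s^3 + 2*s^2 - 5*s - 6) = (s - 2)*(s + 4)*(s^2 + 4*s + 3) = (s - 2)*(s + 1)*(s + 4)*(s + 3)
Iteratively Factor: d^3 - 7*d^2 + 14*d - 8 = (d - 2)*(d^2 - 5*d + 4) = (d - 4)*(d - 2)*(d - 1)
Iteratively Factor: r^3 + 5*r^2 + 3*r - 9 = (r + 3)*(r^2 + 2*r - 3) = (r - 1)*(r + 3)*(r + 3)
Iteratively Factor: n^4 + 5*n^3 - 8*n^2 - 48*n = (n - 3)*(n^3 + 8*n^2 + 16*n) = (n - 3)*(n + 4)*(n^2 + 4*n) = n*(n - 3)*(n + 4)*(n + 4)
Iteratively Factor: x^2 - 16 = (x - 4)*(x + 4)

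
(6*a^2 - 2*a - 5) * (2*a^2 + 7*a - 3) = 12*a^4 + 38*a^3 - 42*a^2 - 29*a + 15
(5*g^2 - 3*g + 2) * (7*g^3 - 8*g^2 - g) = 35*g^5 - 61*g^4 + 33*g^3 - 13*g^2 - 2*g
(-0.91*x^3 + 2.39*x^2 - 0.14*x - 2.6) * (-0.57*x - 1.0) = 0.5187*x^4 - 0.4523*x^3 - 2.3102*x^2 + 1.622*x + 2.6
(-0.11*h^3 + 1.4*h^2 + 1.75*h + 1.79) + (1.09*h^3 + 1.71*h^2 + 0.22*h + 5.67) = 0.98*h^3 + 3.11*h^2 + 1.97*h + 7.46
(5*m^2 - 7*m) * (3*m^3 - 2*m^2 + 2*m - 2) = 15*m^5 - 31*m^4 + 24*m^3 - 24*m^2 + 14*m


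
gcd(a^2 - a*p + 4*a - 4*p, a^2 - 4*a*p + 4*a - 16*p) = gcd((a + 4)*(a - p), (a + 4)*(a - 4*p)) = a + 4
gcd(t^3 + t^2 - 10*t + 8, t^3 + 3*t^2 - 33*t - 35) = 1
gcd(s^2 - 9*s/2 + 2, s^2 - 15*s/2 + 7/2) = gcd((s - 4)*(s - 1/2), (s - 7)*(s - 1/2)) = s - 1/2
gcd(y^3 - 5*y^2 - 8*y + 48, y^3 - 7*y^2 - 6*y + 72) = y^2 - y - 12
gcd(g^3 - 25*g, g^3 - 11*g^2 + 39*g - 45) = g - 5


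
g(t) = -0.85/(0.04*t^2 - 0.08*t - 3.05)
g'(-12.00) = -0.07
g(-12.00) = -0.23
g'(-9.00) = -0.82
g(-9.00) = -0.93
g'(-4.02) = -0.08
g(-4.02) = 0.41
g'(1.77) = 0.01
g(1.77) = 0.28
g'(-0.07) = -0.01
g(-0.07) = 0.28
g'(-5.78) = -0.29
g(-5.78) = 0.68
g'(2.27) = 0.01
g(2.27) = 0.28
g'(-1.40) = -0.02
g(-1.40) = 0.30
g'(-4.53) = -0.11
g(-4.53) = 0.46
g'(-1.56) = -0.02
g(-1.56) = 0.30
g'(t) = -0.85*(0.08 - 0.08*t)/(0.04*t^2 - 0.08*t - 3.05)^2 = 0.068*(t - 1)/(-0.04*t^2 + 0.08*t + 3.05)^2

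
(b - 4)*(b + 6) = b^2 + 2*b - 24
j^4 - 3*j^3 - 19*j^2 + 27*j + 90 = (j - 5)*(j - 3)*(j + 2)*(j + 3)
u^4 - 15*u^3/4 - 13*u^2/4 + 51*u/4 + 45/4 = (u - 3)^2*(u + 1)*(u + 5/4)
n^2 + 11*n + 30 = (n + 5)*(n + 6)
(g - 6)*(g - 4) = g^2 - 10*g + 24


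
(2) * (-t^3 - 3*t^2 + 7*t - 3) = -2*t^3 - 6*t^2 + 14*t - 6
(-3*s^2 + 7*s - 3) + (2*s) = -3*s^2 + 9*s - 3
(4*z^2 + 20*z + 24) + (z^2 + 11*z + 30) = 5*z^2 + 31*z + 54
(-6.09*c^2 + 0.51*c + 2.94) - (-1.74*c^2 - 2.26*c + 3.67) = -4.35*c^2 + 2.77*c - 0.73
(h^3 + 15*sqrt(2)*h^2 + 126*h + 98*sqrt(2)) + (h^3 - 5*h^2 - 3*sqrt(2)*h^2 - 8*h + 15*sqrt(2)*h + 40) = 2*h^3 - 5*h^2 + 12*sqrt(2)*h^2 + 15*sqrt(2)*h + 118*h + 40 + 98*sqrt(2)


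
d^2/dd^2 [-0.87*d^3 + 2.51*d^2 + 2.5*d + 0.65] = 5.02 - 5.22*d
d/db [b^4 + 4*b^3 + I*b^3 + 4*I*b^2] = b*(4*b^2 + 3*b*(4 + I) + 8*I)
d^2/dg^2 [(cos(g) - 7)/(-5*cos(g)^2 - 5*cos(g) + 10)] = (9*(1 - cos(2*g))^2*cos(g) - 29*(1 - cos(2*g))^2 + 45*cos(g) - 154*cos(2*g) - 3*cos(3*g) - 2*cos(5*g) + 114)/(20*(cos(g) - 1)^3*(cos(g) + 2)^3)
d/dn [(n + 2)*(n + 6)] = 2*n + 8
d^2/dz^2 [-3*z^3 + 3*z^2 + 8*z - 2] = 6 - 18*z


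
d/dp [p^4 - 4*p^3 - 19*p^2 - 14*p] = 4*p^3 - 12*p^2 - 38*p - 14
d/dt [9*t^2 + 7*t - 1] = 18*t + 7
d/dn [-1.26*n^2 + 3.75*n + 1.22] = 3.75 - 2.52*n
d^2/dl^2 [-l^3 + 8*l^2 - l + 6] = 16 - 6*l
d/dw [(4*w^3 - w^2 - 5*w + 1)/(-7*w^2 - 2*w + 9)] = (-28*w^4 - 16*w^3 + 75*w^2 - 4*w - 43)/(49*w^4 + 28*w^3 - 122*w^2 - 36*w + 81)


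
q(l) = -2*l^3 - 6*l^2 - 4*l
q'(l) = -6*l^2 - 12*l - 4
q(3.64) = -190.51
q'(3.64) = -127.18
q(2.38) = -70.47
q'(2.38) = -66.55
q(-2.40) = 2.69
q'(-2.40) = -9.76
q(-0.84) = 0.31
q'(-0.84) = 1.85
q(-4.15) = 56.21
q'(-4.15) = -57.54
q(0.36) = -2.31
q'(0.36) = -9.10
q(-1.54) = -0.77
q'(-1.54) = 0.25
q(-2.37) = 2.40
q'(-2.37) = -9.26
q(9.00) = -1980.00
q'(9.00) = -598.00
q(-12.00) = 2640.00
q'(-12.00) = -724.00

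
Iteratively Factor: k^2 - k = (k)*(k - 1)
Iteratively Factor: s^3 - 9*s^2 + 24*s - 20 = (s - 2)*(s^2 - 7*s + 10) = (s - 5)*(s - 2)*(s - 2)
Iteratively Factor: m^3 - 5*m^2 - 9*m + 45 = (m - 5)*(m^2 - 9) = (m - 5)*(m + 3)*(m - 3)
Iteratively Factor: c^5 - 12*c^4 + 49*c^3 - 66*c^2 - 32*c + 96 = (c - 4)*(c^4 - 8*c^3 + 17*c^2 + 2*c - 24) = (c - 4)*(c + 1)*(c^3 - 9*c^2 + 26*c - 24) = (c - 4)^2*(c + 1)*(c^2 - 5*c + 6) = (c - 4)^2*(c - 2)*(c + 1)*(c - 3)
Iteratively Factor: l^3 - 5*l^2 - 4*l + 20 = (l + 2)*(l^2 - 7*l + 10) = (l - 2)*(l + 2)*(l - 5)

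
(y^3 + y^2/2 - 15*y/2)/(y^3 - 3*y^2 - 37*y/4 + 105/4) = 2*y/(2*y - 7)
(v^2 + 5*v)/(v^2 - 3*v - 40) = v/(v - 8)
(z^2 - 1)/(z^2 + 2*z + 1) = (z - 1)/(z + 1)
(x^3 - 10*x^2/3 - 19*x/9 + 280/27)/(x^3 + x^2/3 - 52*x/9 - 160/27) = (3*x - 7)/(3*x + 4)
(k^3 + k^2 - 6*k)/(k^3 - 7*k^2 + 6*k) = (k^2 + k - 6)/(k^2 - 7*k + 6)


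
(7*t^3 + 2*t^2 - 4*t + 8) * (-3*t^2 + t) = -21*t^5 + t^4 + 14*t^3 - 28*t^2 + 8*t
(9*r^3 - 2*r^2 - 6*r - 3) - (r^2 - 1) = 9*r^3 - 3*r^2 - 6*r - 2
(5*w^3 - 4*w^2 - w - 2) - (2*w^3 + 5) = 3*w^3 - 4*w^2 - w - 7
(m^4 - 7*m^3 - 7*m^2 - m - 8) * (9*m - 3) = 9*m^5 - 66*m^4 - 42*m^3 + 12*m^2 - 69*m + 24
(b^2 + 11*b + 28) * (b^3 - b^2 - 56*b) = b^5 + 10*b^4 - 39*b^3 - 644*b^2 - 1568*b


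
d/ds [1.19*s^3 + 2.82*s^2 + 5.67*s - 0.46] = 3.57*s^2 + 5.64*s + 5.67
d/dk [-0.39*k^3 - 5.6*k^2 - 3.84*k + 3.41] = -1.17*k^2 - 11.2*k - 3.84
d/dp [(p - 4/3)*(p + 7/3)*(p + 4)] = 3*p^2 + 10*p + 8/9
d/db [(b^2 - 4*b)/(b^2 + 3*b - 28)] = 7/(b^2 + 14*b + 49)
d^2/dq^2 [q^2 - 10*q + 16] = 2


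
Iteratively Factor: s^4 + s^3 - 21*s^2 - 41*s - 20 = (s + 4)*(s^3 - 3*s^2 - 9*s - 5) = (s + 1)*(s + 4)*(s^2 - 4*s - 5) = (s + 1)^2*(s + 4)*(s - 5)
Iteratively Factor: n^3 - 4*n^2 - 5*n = (n - 5)*(n^2 + n) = n*(n - 5)*(n + 1)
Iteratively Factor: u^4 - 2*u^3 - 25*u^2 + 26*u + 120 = (u + 2)*(u^3 - 4*u^2 - 17*u + 60) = (u + 2)*(u + 4)*(u^2 - 8*u + 15) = (u - 5)*(u + 2)*(u + 4)*(u - 3)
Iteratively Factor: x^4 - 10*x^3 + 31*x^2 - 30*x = (x - 2)*(x^3 - 8*x^2 + 15*x) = (x - 5)*(x - 2)*(x^2 - 3*x) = x*(x - 5)*(x - 2)*(x - 3)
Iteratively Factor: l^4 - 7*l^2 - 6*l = (l - 3)*(l^3 + 3*l^2 + 2*l) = (l - 3)*(l + 1)*(l^2 + 2*l) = (l - 3)*(l + 1)*(l + 2)*(l)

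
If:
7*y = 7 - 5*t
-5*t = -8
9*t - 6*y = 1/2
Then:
No Solution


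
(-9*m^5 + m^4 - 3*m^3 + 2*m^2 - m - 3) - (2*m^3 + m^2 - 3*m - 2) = -9*m^5 + m^4 - 5*m^3 + m^2 + 2*m - 1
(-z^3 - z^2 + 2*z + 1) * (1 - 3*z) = 3*z^4 + 2*z^3 - 7*z^2 - z + 1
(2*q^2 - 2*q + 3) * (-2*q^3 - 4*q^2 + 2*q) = -4*q^5 - 4*q^4 + 6*q^3 - 16*q^2 + 6*q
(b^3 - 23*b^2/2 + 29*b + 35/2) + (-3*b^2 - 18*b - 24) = b^3 - 29*b^2/2 + 11*b - 13/2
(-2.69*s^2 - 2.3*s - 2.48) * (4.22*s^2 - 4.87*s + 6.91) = -11.3518*s^4 + 3.3943*s^3 - 17.8525*s^2 - 3.8154*s - 17.1368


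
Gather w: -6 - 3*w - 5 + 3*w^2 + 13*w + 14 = 3*w^2 + 10*w + 3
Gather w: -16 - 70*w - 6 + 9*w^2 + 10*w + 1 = 9*w^2 - 60*w - 21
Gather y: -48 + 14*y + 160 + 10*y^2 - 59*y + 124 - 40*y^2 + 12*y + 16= -30*y^2 - 33*y + 252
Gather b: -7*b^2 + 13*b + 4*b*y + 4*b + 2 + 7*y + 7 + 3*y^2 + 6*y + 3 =-7*b^2 + b*(4*y + 17) + 3*y^2 + 13*y + 12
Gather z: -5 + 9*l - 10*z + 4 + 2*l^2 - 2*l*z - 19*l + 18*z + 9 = 2*l^2 - 10*l + z*(8 - 2*l) + 8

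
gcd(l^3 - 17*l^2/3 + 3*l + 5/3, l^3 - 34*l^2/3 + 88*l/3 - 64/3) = 1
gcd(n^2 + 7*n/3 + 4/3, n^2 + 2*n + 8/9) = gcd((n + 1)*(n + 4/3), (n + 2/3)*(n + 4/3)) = n + 4/3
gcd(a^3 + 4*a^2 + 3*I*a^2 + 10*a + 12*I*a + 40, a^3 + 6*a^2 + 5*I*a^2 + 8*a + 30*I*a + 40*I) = a^2 + a*(4 + 5*I) + 20*I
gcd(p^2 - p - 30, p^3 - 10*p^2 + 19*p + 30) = p - 6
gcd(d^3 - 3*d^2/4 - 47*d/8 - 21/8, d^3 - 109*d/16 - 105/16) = d^2 - 5*d/4 - 21/4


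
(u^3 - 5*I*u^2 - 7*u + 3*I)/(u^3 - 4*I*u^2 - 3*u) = (u - I)/u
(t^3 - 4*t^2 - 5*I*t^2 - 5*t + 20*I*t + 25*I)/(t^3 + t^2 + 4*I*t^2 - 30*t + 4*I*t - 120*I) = (t^2 + t*(1 - 5*I) - 5*I)/(t^2 + t*(6 + 4*I) + 24*I)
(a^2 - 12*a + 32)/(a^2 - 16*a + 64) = (a - 4)/(a - 8)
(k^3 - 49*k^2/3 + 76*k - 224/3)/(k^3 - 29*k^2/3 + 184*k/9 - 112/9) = 3*(k - 8)/(3*k - 4)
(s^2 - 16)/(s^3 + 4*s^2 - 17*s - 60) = (s + 4)/(s^2 + 8*s + 15)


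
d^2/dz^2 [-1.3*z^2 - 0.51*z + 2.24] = -2.60000000000000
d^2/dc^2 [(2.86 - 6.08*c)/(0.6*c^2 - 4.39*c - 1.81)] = ((1.2*c - 4.39)*(2.4*c - 8.78)*(6.08*c - 2.86) + (21.888*c - 56.8144)*(-0.6*c^2 + 4.39*c + 1.81))/(-0.6*c^2 + 4.39*c + 1.81)^3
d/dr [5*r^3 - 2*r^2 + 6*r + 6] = 15*r^2 - 4*r + 6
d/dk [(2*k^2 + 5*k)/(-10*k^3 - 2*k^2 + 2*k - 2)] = (k*(2*k + 5)*(15*k^2 + 2*k - 1) - (4*k + 5)*(5*k^3 + k^2 - k + 1))/(2*(5*k^3 + k^2 - k + 1)^2)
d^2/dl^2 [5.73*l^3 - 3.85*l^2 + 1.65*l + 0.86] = 34.38*l - 7.7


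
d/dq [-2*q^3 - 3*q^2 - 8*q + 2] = -6*q^2 - 6*q - 8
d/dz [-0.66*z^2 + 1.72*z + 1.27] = 1.72 - 1.32*z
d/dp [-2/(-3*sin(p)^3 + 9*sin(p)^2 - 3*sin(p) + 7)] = 6*(-3*sin(p)^2 + 6*sin(p) - 1)*cos(p)/(3*sin(p)^3 - 9*sin(p)^2 + 3*sin(p) - 7)^2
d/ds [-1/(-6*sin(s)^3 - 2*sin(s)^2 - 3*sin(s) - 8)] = (-4*sin(s) + 9*cos(2*s) - 12)*cos(s)/(6*sin(s)^3 + 2*sin(s)^2 + 3*sin(s) + 8)^2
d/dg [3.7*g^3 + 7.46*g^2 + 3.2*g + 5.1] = 11.1*g^2 + 14.92*g + 3.2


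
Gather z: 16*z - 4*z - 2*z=10*z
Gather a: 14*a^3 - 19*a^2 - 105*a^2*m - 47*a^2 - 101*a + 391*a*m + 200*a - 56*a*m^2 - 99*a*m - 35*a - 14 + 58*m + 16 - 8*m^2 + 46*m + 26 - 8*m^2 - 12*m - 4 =14*a^3 + a^2*(-105*m - 66) + a*(-56*m^2 + 292*m + 64) - 16*m^2 + 92*m + 24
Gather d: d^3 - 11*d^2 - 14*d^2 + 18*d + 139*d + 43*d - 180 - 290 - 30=d^3 - 25*d^2 + 200*d - 500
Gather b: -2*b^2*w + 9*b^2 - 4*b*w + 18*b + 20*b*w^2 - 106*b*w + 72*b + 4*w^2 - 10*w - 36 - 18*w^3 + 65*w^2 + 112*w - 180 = b^2*(9 - 2*w) + b*(20*w^2 - 110*w + 90) - 18*w^3 + 69*w^2 + 102*w - 216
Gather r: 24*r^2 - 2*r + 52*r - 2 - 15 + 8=24*r^2 + 50*r - 9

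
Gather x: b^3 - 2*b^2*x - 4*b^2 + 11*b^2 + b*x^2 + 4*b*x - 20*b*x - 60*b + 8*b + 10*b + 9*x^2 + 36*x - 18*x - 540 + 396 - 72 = b^3 + 7*b^2 - 42*b + x^2*(b + 9) + x*(-2*b^2 - 16*b + 18) - 216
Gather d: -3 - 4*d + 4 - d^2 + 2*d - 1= -d^2 - 2*d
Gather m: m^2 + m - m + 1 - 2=m^2 - 1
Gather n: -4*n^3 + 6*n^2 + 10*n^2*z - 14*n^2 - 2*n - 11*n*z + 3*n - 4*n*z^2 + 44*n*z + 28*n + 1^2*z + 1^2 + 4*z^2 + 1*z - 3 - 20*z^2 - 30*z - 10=-4*n^3 + n^2*(10*z - 8) + n*(-4*z^2 + 33*z + 29) - 16*z^2 - 28*z - 12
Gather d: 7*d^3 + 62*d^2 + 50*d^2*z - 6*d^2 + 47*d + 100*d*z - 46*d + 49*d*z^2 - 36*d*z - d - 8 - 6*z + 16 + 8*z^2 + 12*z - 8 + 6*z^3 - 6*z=7*d^3 + d^2*(50*z + 56) + d*(49*z^2 + 64*z) + 6*z^3 + 8*z^2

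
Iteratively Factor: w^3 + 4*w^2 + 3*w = (w + 1)*(w^2 + 3*w) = w*(w + 1)*(w + 3)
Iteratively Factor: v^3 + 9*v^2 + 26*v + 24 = (v + 4)*(v^2 + 5*v + 6) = (v + 3)*(v + 4)*(v + 2)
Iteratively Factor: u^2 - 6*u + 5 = (u - 1)*(u - 5)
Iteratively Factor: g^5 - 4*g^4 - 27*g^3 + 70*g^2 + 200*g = (g - 5)*(g^4 + g^3 - 22*g^2 - 40*g) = (g - 5)*(g + 4)*(g^3 - 3*g^2 - 10*g) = (g - 5)*(g + 2)*(g + 4)*(g^2 - 5*g) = g*(g - 5)*(g + 2)*(g + 4)*(g - 5)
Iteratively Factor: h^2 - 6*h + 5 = (h - 5)*(h - 1)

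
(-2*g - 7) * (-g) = 2*g^2 + 7*g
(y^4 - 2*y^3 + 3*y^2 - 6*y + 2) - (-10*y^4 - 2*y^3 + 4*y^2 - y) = 11*y^4 - y^2 - 5*y + 2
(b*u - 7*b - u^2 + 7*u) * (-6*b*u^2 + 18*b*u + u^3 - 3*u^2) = -6*b^2*u^3 + 60*b^2*u^2 - 126*b^2*u + 7*b*u^4 - 70*b*u^3 + 147*b*u^2 - u^5 + 10*u^4 - 21*u^3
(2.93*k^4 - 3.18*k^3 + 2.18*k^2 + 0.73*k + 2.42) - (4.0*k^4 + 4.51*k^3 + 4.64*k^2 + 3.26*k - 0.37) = -1.07*k^4 - 7.69*k^3 - 2.46*k^2 - 2.53*k + 2.79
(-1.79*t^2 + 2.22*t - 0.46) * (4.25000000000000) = -7.6075*t^2 + 9.435*t - 1.955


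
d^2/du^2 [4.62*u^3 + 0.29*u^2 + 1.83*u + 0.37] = 27.72*u + 0.58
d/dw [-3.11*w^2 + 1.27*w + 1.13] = 1.27 - 6.22*w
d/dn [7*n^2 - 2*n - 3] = 14*n - 2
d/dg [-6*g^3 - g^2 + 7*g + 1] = -18*g^2 - 2*g + 7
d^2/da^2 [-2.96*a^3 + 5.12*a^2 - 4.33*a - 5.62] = 10.24 - 17.76*a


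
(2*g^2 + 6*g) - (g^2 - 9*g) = g^2 + 15*g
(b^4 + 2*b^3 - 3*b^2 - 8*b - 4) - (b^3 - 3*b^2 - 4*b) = b^4 + b^3 - 4*b - 4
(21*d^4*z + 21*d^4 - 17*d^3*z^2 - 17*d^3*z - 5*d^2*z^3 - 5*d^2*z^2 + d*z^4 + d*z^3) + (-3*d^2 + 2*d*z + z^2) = 21*d^4*z + 21*d^4 - 17*d^3*z^2 - 17*d^3*z - 5*d^2*z^3 - 5*d^2*z^2 - 3*d^2 + d*z^4 + d*z^3 + 2*d*z + z^2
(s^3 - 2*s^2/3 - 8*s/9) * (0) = 0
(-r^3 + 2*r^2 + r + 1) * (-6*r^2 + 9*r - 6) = 6*r^5 - 21*r^4 + 18*r^3 - 9*r^2 + 3*r - 6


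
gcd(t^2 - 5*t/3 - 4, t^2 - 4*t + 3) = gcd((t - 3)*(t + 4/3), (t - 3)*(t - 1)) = t - 3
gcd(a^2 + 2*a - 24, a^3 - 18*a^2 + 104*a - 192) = a - 4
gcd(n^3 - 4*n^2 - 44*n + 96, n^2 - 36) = n + 6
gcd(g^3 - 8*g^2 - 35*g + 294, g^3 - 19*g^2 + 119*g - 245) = g^2 - 14*g + 49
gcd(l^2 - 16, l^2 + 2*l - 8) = l + 4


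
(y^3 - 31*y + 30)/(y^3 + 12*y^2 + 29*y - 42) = (y - 5)/(y + 7)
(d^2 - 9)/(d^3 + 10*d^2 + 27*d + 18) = (d - 3)/(d^2 + 7*d + 6)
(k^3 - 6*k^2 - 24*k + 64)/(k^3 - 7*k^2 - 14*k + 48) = (k + 4)/(k + 3)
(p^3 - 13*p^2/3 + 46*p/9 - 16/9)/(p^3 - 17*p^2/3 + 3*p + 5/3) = (9*p^2 - 30*p + 16)/(3*(3*p^2 - 14*p - 5))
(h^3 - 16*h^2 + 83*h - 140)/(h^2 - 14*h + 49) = (h^2 - 9*h + 20)/(h - 7)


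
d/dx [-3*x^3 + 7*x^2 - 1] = x*(14 - 9*x)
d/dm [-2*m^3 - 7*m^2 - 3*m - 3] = -6*m^2 - 14*m - 3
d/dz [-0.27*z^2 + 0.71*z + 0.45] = 0.71 - 0.54*z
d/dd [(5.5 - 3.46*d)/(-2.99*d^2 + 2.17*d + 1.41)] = (-10.3454*d^2 + 32.89*d - 16.8136)/(8.9401*d^4 - 12.9766*d^3 - 3.7229*d^2 + 6.1194*d + 1.9881)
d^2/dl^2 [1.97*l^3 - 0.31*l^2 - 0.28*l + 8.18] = 11.82*l - 0.62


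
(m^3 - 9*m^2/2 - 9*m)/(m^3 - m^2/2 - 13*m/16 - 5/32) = 16*m*(-2*m^2 + 9*m + 18)/(-32*m^3 + 16*m^2 + 26*m + 5)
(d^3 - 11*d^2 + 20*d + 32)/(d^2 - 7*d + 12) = (d^2 - 7*d - 8)/(d - 3)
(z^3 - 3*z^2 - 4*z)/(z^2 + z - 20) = z*(z + 1)/(z + 5)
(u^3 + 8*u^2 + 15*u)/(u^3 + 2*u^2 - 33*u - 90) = u/(u - 6)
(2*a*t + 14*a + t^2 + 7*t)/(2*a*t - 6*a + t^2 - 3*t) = (t + 7)/(t - 3)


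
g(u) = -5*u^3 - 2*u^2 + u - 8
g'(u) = -15*u^2 - 4*u + 1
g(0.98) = -13.65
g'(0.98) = -17.33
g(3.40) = -224.24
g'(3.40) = -186.00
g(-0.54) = -8.34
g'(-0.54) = -1.21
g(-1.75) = 10.92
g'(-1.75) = -37.94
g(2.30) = -77.12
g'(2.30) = -87.55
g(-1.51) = 3.14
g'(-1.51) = -27.16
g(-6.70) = 1399.34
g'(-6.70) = -645.55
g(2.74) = -123.13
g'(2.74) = -122.57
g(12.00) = -8924.00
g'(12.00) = -2207.00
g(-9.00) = 3466.00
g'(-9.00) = -1178.00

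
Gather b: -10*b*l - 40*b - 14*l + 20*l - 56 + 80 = b*(-10*l - 40) + 6*l + 24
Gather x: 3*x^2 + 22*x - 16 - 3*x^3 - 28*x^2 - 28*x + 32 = -3*x^3 - 25*x^2 - 6*x + 16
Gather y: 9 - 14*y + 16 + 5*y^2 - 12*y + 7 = 5*y^2 - 26*y + 32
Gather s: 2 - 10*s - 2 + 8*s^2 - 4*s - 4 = 8*s^2 - 14*s - 4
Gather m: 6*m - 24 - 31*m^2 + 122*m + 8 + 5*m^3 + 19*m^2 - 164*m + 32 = 5*m^3 - 12*m^2 - 36*m + 16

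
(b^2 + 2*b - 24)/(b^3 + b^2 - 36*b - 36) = (b - 4)/(b^2 - 5*b - 6)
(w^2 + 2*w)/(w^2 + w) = (w + 2)/(w + 1)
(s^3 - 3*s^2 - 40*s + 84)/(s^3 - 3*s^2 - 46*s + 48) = (s^2 - 9*s + 14)/(s^2 - 9*s + 8)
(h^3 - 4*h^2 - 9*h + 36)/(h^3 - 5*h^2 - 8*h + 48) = (h - 3)/(h - 4)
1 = 1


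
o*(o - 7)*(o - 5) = o^3 - 12*o^2 + 35*o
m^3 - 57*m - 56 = (m - 8)*(m + 1)*(m + 7)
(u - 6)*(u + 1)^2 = u^3 - 4*u^2 - 11*u - 6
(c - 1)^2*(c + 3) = c^3 + c^2 - 5*c + 3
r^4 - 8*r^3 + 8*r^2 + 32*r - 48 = (r - 6)*(r - 2)^2*(r + 2)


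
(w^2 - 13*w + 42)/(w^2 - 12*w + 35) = (w - 6)/(w - 5)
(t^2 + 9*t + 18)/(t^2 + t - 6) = (t + 6)/(t - 2)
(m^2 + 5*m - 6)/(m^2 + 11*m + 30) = (m - 1)/(m + 5)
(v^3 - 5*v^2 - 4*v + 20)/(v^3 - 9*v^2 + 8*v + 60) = (v - 2)/(v - 6)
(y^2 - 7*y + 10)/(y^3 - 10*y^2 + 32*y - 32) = (y - 5)/(y^2 - 8*y + 16)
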